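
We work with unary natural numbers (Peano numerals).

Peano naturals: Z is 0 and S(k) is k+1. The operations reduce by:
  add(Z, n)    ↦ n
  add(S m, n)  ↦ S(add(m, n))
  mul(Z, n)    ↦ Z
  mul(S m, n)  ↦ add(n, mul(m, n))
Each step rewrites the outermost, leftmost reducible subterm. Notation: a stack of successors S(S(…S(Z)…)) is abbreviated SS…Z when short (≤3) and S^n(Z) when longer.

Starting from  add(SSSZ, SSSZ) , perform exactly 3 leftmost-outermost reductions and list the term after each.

  start: add(SSSZ, SSSZ)
  [1] S(add(SSZ, SSSZ))
  [2] S(S(add(SZ, SSSZ)))
  [3] S(S(S(add(Z, SSSZ))))

Answer: after 3 steps: S(S(S(add(Z, SSSZ))))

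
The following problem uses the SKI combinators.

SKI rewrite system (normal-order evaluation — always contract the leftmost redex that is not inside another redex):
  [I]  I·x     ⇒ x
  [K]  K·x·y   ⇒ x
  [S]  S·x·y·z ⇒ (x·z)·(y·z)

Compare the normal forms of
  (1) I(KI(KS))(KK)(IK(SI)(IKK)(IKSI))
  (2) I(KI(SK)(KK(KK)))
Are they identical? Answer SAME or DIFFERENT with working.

Answer: SAME — A ⇓ K, B ⇓ K

Reduction:
Term A:
  start: I(KI(KS))(KK)(IK(SI)(IKK)(IKSI))
  →1  KI(KS)(KK)(IK(SI)(IKK)(IKSI))
  →2  I(KK)(IK(SI)(IKK)(IKSI))
  →3  KK(IK(SI)(IKK)(IKSI))
  →4  K

Term B:
  start: I(KI(SK)(KK(KK)))
  →1  KI(SK)(KK(KK))
  →2  I(KK(KK))
  →3  KK(KK)
  →4  K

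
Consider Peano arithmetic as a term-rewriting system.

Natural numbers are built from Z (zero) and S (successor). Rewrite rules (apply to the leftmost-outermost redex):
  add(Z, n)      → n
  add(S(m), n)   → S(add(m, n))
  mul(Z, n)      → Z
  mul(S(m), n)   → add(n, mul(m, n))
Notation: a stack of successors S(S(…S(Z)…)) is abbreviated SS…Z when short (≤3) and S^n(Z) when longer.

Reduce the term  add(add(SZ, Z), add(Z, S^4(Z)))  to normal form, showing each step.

Answer: normal form = S^5(Z)  (in 5 steps)

Reduction:
  start: add(add(SZ, Z), add(Z, S^4(Z)))
  step 1: add(S(add(Z, Z)), add(Z, S^4(Z)))
  step 2: S(add(add(Z, Z), add(Z, S^4(Z))))
  step 3: S(add(Z, add(Z, S^4(Z))))
  step 4: S(add(Z, S^4(Z)))
  step 5: S^5(Z)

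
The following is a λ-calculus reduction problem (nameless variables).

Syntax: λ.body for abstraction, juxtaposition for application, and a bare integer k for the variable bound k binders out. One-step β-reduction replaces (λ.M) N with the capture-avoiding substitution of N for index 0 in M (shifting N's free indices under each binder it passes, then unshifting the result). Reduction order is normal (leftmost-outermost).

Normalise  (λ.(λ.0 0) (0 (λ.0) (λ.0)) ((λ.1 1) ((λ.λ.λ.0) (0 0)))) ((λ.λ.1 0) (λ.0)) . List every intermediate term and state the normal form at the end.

Answer: normal form = λ.0  (in 18 steps)

Derivation:
  start: (λ.(λ.0 0) (0 (λ.0) (λ.0)) ((λ.1 1) ((λ.λ.λ.0) (0 0)))) ((λ.λ.1 0) (λ.0))
  [1] (λ.0 0) ((λ.λ.1 0) (λ.0) (λ.0) (λ.0)) ((λ.(λ.λ.1 0) (λ.0) ((λ.λ.1 0) (λ.0))) ((λ.λ.λ.0) ((λ.λ.1 0) (λ.0) ((λ.λ.1 0) (λ.0)))))
  [2] (λ.λ.1 0) (λ.0) (λ.0) (λ.0) ((λ.λ.1 0) (λ.0) (λ.0) (λ.0)) ((λ.(λ.λ.1 0) (λ.0) ((λ.λ.1 0) (λ.0))) ((λ.λ.λ.0) ((λ.λ.1 0) (λ.0) ((λ.λ.1 0) (λ.0)))))
  [3] (λ.(λ.0) 0) (λ.0) (λ.0) ((λ.λ.1 0) (λ.0) (λ.0) (λ.0)) ((λ.(λ.λ.1 0) (λ.0) ((λ.λ.1 0) (λ.0))) ((λ.λ.λ.0) ((λ.λ.1 0) (λ.0) ((λ.λ.1 0) (λ.0)))))
  [4] (λ.0) (λ.0) (λ.0) ((λ.λ.1 0) (λ.0) (λ.0) (λ.0)) ((λ.(λ.λ.1 0) (λ.0) ((λ.λ.1 0) (λ.0))) ((λ.λ.λ.0) ((λ.λ.1 0) (λ.0) ((λ.λ.1 0) (λ.0)))))
  [5] (λ.0) (λ.0) ((λ.λ.1 0) (λ.0) (λ.0) (λ.0)) ((λ.(λ.λ.1 0) (λ.0) ((λ.λ.1 0) (λ.0))) ((λ.λ.λ.0) ((λ.λ.1 0) (λ.0) ((λ.λ.1 0) (λ.0)))))
  [6] (λ.0) ((λ.λ.1 0) (λ.0) (λ.0) (λ.0)) ((λ.(λ.λ.1 0) (λ.0) ((λ.λ.1 0) (λ.0))) ((λ.λ.λ.0) ((λ.λ.1 0) (λ.0) ((λ.λ.1 0) (λ.0)))))
  [7] (λ.λ.1 0) (λ.0) (λ.0) (λ.0) ((λ.(λ.λ.1 0) (λ.0) ((λ.λ.1 0) (λ.0))) ((λ.λ.λ.0) ((λ.λ.1 0) (λ.0) ((λ.λ.1 0) (λ.0)))))
  [8] (λ.(λ.0) 0) (λ.0) (λ.0) ((λ.(λ.λ.1 0) (λ.0) ((λ.λ.1 0) (λ.0))) ((λ.λ.λ.0) ((λ.λ.1 0) (λ.0) ((λ.λ.1 0) (λ.0)))))
  [9] (λ.0) (λ.0) (λ.0) ((λ.(λ.λ.1 0) (λ.0) ((λ.λ.1 0) (λ.0))) ((λ.λ.λ.0) ((λ.λ.1 0) (λ.0) ((λ.λ.1 0) (λ.0)))))
  [10] (λ.0) (λ.0) ((λ.(λ.λ.1 0) (λ.0) ((λ.λ.1 0) (λ.0))) ((λ.λ.λ.0) ((λ.λ.1 0) (λ.0) ((λ.λ.1 0) (λ.0)))))
  [11] (λ.0) ((λ.(λ.λ.1 0) (λ.0) ((λ.λ.1 0) (λ.0))) ((λ.λ.λ.0) ((λ.λ.1 0) (λ.0) ((λ.λ.1 0) (λ.0)))))
  [12] (λ.(λ.λ.1 0) (λ.0) ((λ.λ.1 0) (λ.0))) ((λ.λ.λ.0) ((λ.λ.1 0) (λ.0) ((λ.λ.1 0) (λ.0))))
  [13] (λ.λ.1 0) (λ.0) ((λ.λ.1 0) (λ.0))
  [14] (λ.(λ.0) 0) ((λ.λ.1 0) (λ.0))
  [15] (λ.0) ((λ.λ.1 0) (λ.0))
  [16] (λ.λ.1 0) (λ.0)
  [17] λ.(λ.0) 0
  [18] λ.0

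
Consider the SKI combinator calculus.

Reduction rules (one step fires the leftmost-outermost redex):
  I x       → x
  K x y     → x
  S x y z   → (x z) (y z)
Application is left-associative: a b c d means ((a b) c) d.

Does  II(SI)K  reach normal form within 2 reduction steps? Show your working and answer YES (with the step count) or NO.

Answer: YES — reaches normal form SIK in 2 ≤ 2 steps

Reduction:
  start: II(SI)K
  [1] I(SI)K
  [2] SIK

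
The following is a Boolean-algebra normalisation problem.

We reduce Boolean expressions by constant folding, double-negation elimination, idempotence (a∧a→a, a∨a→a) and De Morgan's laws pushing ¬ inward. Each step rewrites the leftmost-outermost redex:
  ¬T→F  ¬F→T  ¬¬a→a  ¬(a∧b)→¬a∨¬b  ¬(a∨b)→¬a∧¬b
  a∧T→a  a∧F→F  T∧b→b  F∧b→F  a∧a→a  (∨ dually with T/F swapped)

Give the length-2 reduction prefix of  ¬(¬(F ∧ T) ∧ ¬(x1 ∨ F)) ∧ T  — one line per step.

Answer: after 2 steps: ¬¬(F ∧ T) ∨ ¬¬(x1 ∨ F)

Derivation:
  start: ¬(¬(F ∧ T) ∧ ¬(x1 ∨ F)) ∧ T
  step 1: ¬(¬(F ∧ T) ∧ ¬(x1 ∨ F))
  step 2: ¬¬(F ∧ T) ∨ ¬¬(x1 ∨ F)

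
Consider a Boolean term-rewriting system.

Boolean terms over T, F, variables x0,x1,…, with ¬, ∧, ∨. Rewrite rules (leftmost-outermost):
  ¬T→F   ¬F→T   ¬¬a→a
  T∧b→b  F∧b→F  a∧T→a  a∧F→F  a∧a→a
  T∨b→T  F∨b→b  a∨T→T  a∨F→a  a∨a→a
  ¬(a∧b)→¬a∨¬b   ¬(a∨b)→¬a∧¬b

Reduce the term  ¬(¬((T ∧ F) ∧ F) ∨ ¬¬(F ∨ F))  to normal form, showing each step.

  start: ¬(¬((T ∧ F) ∧ F) ∨ ¬¬(F ∨ F))
  step 1: ¬¬((T ∧ F) ∧ F) ∧ ¬¬¬(F ∨ F)
  step 2: ((T ∧ F) ∧ F) ∧ ¬¬¬(F ∨ F)
  step 3: F ∧ ¬¬¬(F ∨ F)
  step 4: F

Answer: normal form = F  (in 4 steps)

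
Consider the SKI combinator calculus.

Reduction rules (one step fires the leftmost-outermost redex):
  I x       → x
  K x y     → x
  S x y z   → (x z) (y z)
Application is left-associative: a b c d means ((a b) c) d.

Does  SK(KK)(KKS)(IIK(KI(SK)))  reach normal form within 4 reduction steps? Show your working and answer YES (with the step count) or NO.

  start: SK(KK)(KKS)(IIK(KI(SK)))
  step 1: K(KKS)(KK(KKS))(IIK(KI(SK)))
  step 2: KKS(IIK(KI(SK)))
  step 3: K(IIK(KI(SK)))
  step 4: K(IK(KI(SK)))

Answer: NO — after 4 steps the term is K(IK(KI(SK))), not yet normal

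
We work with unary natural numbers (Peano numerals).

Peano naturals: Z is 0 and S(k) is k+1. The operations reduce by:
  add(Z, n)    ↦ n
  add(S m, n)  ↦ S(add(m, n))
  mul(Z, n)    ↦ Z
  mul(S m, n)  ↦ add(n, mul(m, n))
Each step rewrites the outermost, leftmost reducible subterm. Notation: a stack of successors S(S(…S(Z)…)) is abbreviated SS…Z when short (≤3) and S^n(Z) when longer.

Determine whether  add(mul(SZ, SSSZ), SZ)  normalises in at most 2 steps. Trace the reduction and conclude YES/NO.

Answer: NO — after 2 steps the term is add(S(add(SSZ, mul(Z, SSSZ))), SZ), not yet normal

Derivation:
  start: add(mul(SZ, SSSZ), SZ)
  →1  add(add(SSSZ, mul(Z, SSSZ)), SZ)
  →2  add(S(add(SSZ, mul(Z, SSSZ))), SZ)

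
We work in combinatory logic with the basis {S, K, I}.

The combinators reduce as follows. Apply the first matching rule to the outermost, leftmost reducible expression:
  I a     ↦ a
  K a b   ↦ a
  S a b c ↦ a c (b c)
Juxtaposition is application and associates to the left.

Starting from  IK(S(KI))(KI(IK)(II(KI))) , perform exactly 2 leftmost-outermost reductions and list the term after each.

  start: IK(S(KI))(KI(IK)(II(KI)))
  step 1: K(S(KI))(KI(IK)(II(KI)))
  step 2: S(KI)

Answer: after 2 steps: S(KI)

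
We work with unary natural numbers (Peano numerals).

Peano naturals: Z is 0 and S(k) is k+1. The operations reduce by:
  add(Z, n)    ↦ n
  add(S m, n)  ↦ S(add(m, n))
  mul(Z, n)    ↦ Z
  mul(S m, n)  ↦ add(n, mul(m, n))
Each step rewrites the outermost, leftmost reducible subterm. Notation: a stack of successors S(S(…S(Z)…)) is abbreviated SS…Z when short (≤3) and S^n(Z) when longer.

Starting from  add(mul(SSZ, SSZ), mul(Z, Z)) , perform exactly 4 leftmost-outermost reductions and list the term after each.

Answer: after 4 steps: S(add(S(add(Z, mul(SZ, SSZ))), mul(Z, Z)))

Working:
  start: add(mul(SSZ, SSZ), mul(Z, Z))
  →1  add(add(SSZ, mul(SZ, SSZ)), mul(Z, Z))
  →2  add(S(add(SZ, mul(SZ, SSZ))), mul(Z, Z))
  →3  S(add(add(SZ, mul(SZ, SSZ)), mul(Z, Z)))
  →4  S(add(S(add(Z, mul(SZ, SSZ))), mul(Z, Z)))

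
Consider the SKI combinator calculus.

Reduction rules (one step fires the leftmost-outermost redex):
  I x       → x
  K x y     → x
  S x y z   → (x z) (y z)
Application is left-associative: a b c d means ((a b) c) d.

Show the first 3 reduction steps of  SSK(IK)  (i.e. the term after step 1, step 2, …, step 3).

Answer: after 3 steps: SK(KK)

Derivation:
  start: SSK(IK)
  [1] S(IK)(K(IK))
  [2] SK(K(IK))
  [3] SK(KK)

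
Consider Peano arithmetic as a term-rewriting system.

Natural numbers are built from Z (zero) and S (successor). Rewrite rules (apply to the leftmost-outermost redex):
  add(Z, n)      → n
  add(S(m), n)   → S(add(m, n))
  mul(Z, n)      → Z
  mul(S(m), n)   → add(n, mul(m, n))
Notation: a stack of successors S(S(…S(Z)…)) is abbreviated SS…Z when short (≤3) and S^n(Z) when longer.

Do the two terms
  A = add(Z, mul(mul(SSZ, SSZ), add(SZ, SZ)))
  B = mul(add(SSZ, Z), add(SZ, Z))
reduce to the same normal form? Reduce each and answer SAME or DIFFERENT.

Term A:
  start: add(Z, mul(mul(SSZ, SSZ), add(SZ, SZ)))
  step 1: mul(mul(SSZ, SSZ), add(SZ, SZ))
  step 2: mul(add(SSZ, mul(SZ, SSZ)), add(SZ, SZ))
  step 3: mul(S(add(SZ, mul(SZ, SSZ))), add(SZ, SZ))
  step 4: add(add(SZ, SZ), mul(add(SZ, mul(SZ, SSZ)), add(SZ, SZ)))
  step 5: add(S(add(Z, SZ)), mul(add(SZ, mul(SZ, SSZ)), add(SZ, SZ)))
  step 6: S(add(add(Z, SZ), mul(add(SZ, mul(SZ, SSZ)), add(SZ, SZ))))
  step 7: S(add(SZ, mul(add(SZ, mul(SZ, SSZ)), add(SZ, SZ))))
  step 8: S(S(add(Z, mul(add(SZ, mul(SZ, SSZ)), add(SZ, SZ)))))
  step 9: S(S(mul(add(SZ, mul(SZ, SSZ)), add(SZ, SZ))))
  step 10: S(S(mul(S(add(Z, mul(SZ, SSZ))), add(SZ, SZ))))
  step 11: S(S(add(add(SZ, SZ), mul(add(Z, mul(SZ, SSZ)), add(SZ, SZ)))))
  step 12: S(S(add(S(add(Z, SZ)), mul(add(Z, mul(SZ, SSZ)), add(SZ, SZ)))))
  step 13: S(S(S(add(add(Z, SZ), mul(add(Z, mul(SZ, SSZ)), add(SZ, SZ))))))
  step 14: S(S(S(add(SZ, mul(add(Z, mul(SZ, SSZ)), add(SZ, SZ))))))
  step 15: S(S(S(S(add(Z, mul(add(Z, mul(SZ, SSZ)), add(SZ, SZ)))))))
  step 16: S(S(S(S(mul(add(Z, mul(SZ, SSZ)), add(SZ, SZ))))))
  step 17: S(S(S(S(mul(mul(SZ, SSZ), add(SZ, SZ))))))
  step 18: S(S(S(S(mul(add(SSZ, mul(Z, SSZ)), add(SZ, SZ))))))
  step 19: S(S(S(S(mul(S(add(SZ, mul(Z, SSZ))), add(SZ, SZ))))))
  step 20: S(S(S(S(add(add(SZ, SZ), mul(add(SZ, mul(Z, SSZ)), add(SZ, SZ)))))))
  step 21: S(S(S(S(add(S(add(Z, SZ)), mul(add(SZ, mul(Z, SSZ)), add(SZ, SZ)))))))
  step 22: S(S(S(S(S(add(add(Z, SZ), mul(add(SZ, mul(Z, SSZ)), add(SZ, SZ))))))))
  step 23: S(S(S(S(S(add(SZ, mul(add(SZ, mul(Z, SSZ)), add(SZ, SZ))))))))
  step 24: S(S(S(S(S(S(add(Z, mul(add(SZ, mul(Z, SSZ)), add(SZ, SZ)))))))))
  step 25: S(S(S(S(S(S(mul(add(SZ, mul(Z, SSZ)), add(SZ, SZ))))))))
  step 26: S(S(S(S(S(S(mul(S(add(Z, mul(Z, SSZ))), add(SZ, SZ))))))))
  step 27: S(S(S(S(S(S(add(add(SZ, SZ), mul(add(Z, mul(Z, SSZ)), add(SZ, SZ)))))))))
  step 28: S(S(S(S(S(S(add(S(add(Z, SZ)), mul(add(Z, mul(Z, SSZ)), add(SZ, SZ)))))))))
  step 29: S(S(S(S(S(S(S(add(add(Z, SZ), mul(add(Z, mul(Z, SSZ)), add(SZ, SZ))))))))))
  step 30: S(S(S(S(S(S(S(add(SZ, mul(add(Z, mul(Z, SSZ)), add(SZ, SZ))))))))))
  step 31: S(S(S(S(S(S(S(S(add(Z, mul(add(Z, mul(Z, SSZ)), add(SZ, SZ)))))))))))
  step 32: S(S(S(S(S(S(S(S(mul(add(Z, mul(Z, SSZ)), add(SZ, SZ))))))))))
  step 33: S(S(S(S(S(S(S(S(mul(mul(Z, SSZ), add(SZ, SZ))))))))))
  step 34: S(S(S(S(S(S(S(S(mul(Z, add(SZ, SZ))))))))))
  step 35: S^8(Z)

Term B:
  start: mul(add(SSZ, Z), add(SZ, Z))
  step 1: mul(S(add(SZ, Z)), add(SZ, Z))
  step 2: add(add(SZ, Z), mul(add(SZ, Z), add(SZ, Z)))
  step 3: add(S(add(Z, Z)), mul(add(SZ, Z), add(SZ, Z)))
  step 4: S(add(add(Z, Z), mul(add(SZ, Z), add(SZ, Z))))
  step 5: S(add(Z, mul(add(SZ, Z), add(SZ, Z))))
  step 6: S(mul(add(SZ, Z), add(SZ, Z)))
  step 7: S(mul(S(add(Z, Z)), add(SZ, Z)))
  step 8: S(add(add(SZ, Z), mul(add(Z, Z), add(SZ, Z))))
  step 9: S(add(S(add(Z, Z)), mul(add(Z, Z), add(SZ, Z))))
  step 10: S(S(add(add(Z, Z), mul(add(Z, Z), add(SZ, Z)))))
  step 11: S(S(add(Z, mul(add(Z, Z), add(SZ, Z)))))
  step 12: S(S(mul(add(Z, Z), add(SZ, Z))))
  step 13: S(S(mul(Z, add(SZ, Z))))
  step 14: SSZ

Answer: DIFFERENT — A ⇓ S^8(Z), B ⇓ SSZ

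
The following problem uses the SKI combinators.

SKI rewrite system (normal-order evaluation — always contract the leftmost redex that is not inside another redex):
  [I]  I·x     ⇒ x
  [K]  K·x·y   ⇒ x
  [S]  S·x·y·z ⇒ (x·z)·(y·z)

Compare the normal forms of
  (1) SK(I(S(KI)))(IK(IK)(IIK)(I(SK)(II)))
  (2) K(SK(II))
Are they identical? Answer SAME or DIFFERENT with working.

Answer: SAME — A ⇓ K(SKI), B ⇓ K(SKI)

Working:
Term A:
  start: SK(I(S(KI)))(IK(IK)(IIK)(I(SK)(II)))
  →1  K(IK(IK)(IIK)(I(SK)(II)))(I(S(KI))(IK(IK)(IIK)(I(SK)(II))))
  →2  IK(IK)(IIK)(I(SK)(II))
  →3  K(IK)(IIK)(I(SK)(II))
  →4  IK(I(SK)(II))
  →5  K(I(SK)(II))
  →6  K(SK(II))
  →7  K(SKI)

Term B:
  start: K(SK(II))
  →1  K(SKI)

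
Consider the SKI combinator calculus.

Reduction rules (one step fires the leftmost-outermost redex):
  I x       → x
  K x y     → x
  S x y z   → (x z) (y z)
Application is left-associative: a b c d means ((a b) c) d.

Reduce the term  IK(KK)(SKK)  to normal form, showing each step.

Answer: normal form = KK  (in 2 steps)

Derivation:
  start: IK(KK)(SKK)
  [1] K(KK)(SKK)
  [2] KK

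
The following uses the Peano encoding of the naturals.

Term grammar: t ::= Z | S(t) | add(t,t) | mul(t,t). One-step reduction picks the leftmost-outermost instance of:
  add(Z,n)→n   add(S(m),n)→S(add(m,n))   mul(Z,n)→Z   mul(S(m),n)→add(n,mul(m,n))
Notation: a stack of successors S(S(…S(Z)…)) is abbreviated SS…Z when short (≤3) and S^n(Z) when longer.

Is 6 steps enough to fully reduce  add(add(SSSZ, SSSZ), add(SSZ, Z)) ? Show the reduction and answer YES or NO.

Answer: NO — after 6 steps the term is S(S(S(add(add(Z, SSSZ), add(SSZ, Z))))), not yet normal

Working:
  start: add(add(SSSZ, SSSZ), add(SSZ, Z))
  →1  add(S(add(SSZ, SSSZ)), add(SSZ, Z))
  →2  S(add(add(SSZ, SSSZ), add(SSZ, Z)))
  →3  S(add(S(add(SZ, SSSZ)), add(SSZ, Z)))
  →4  S(S(add(add(SZ, SSSZ), add(SSZ, Z))))
  →5  S(S(add(S(add(Z, SSSZ)), add(SSZ, Z))))
  →6  S(S(S(add(add(Z, SSSZ), add(SSZ, Z)))))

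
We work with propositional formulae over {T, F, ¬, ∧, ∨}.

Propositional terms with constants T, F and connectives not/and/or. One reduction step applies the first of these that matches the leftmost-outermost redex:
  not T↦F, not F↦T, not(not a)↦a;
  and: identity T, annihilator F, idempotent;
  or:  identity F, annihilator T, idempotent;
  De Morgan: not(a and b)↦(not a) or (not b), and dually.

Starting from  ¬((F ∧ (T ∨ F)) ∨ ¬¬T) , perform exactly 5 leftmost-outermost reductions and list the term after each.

  start: ¬((F ∧ (T ∨ F)) ∨ ¬¬T)
  step 1: ¬(F ∧ (T ∨ F)) ∧ ¬¬¬T
  step 2: (¬F ∨ ¬(T ∨ F)) ∧ ¬¬¬T
  step 3: (T ∨ ¬(T ∨ F)) ∧ ¬¬¬T
  step 4: T ∧ ¬¬¬T
  step 5: ¬¬¬T

Answer: after 5 steps: ¬¬¬T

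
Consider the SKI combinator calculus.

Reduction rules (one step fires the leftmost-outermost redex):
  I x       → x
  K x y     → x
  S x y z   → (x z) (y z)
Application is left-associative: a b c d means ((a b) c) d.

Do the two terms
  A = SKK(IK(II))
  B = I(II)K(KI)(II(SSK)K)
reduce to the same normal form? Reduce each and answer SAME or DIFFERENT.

Term A:
  start: SKK(IK(II))
  [1] K(IK(II))(K(IK(II)))
  [2] IK(II)
  [3] K(II)
  [4] KI

Term B:
  start: I(II)K(KI)(II(SSK)K)
  [1] IIK(KI)(II(SSK)K)
  [2] IK(KI)(II(SSK)K)
  [3] K(KI)(II(SSK)K)
  [4] KI

Answer: SAME — A ⇓ KI, B ⇓ KI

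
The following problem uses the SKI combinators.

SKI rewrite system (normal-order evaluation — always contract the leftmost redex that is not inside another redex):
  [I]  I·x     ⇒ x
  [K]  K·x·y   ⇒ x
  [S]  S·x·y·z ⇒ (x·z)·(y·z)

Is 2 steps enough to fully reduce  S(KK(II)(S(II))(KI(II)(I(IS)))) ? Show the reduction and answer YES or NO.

Answer: NO — after 2 steps the term is S(S(II)), not yet normal

Reduction:
  start: S(KK(II)(S(II))(KI(II)(I(IS))))
  step 1: S(K(S(II))(KI(II)(I(IS))))
  step 2: S(S(II))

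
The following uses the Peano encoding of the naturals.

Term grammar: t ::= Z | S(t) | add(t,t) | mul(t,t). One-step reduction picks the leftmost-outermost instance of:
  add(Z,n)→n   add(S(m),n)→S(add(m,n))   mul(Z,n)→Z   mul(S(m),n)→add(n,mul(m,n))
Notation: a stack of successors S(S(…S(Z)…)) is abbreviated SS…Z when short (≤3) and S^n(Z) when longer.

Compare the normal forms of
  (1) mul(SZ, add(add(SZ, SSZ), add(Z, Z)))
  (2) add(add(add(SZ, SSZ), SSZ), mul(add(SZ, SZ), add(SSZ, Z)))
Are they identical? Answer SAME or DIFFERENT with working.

Answer: DIFFERENT — A ⇓ SSSZ, B ⇓ S^9(Z)

Reduction:
Term A:
  start: mul(SZ, add(add(SZ, SSZ), add(Z, Z)))
  step 1: add(add(add(SZ, SSZ), add(Z, Z)), mul(Z, add(add(SZ, SSZ), add(Z, Z))))
  step 2: add(add(S(add(Z, SSZ)), add(Z, Z)), mul(Z, add(add(SZ, SSZ), add(Z, Z))))
  step 3: add(S(add(add(Z, SSZ), add(Z, Z))), mul(Z, add(add(SZ, SSZ), add(Z, Z))))
  step 4: S(add(add(add(Z, SSZ), add(Z, Z)), mul(Z, add(add(SZ, SSZ), add(Z, Z)))))
  step 5: S(add(add(SSZ, add(Z, Z)), mul(Z, add(add(SZ, SSZ), add(Z, Z)))))
  step 6: S(add(S(add(SZ, add(Z, Z))), mul(Z, add(add(SZ, SSZ), add(Z, Z)))))
  step 7: S(S(add(add(SZ, add(Z, Z)), mul(Z, add(add(SZ, SSZ), add(Z, Z))))))
  step 8: S(S(add(S(add(Z, add(Z, Z))), mul(Z, add(add(SZ, SSZ), add(Z, Z))))))
  step 9: S(S(S(add(add(Z, add(Z, Z)), mul(Z, add(add(SZ, SSZ), add(Z, Z)))))))
  step 10: S(S(S(add(add(Z, Z), mul(Z, add(add(SZ, SSZ), add(Z, Z)))))))
  step 11: S(S(S(add(Z, mul(Z, add(add(SZ, SSZ), add(Z, Z)))))))
  step 12: S(S(S(mul(Z, add(add(SZ, SSZ), add(Z, Z))))))
  step 13: SSSZ

Term B:
  start: add(add(add(SZ, SSZ), SSZ), mul(add(SZ, SZ), add(SSZ, Z)))
  step 1: add(add(S(add(Z, SSZ)), SSZ), mul(add(SZ, SZ), add(SSZ, Z)))
  step 2: add(S(add(add(Z, SSZ), SSZ)), mul(add(SZ, SZ), add(SSZ, Z)))
  step 3: S(add(add(add(Z, SSZ), SSZ), mul(add(SZ, SZ), add(SSZ, Z))))
  step 4: S(add(add(SSZ, SSZ), mul(add(SZ, SZ), add(SSZ, Z))))
  step 5: S(add(S(add(SZ, SSZ)), mul(add(SZ, SZ), add(SSZ, Z))))
  step 6: S(S(add(add(SZ, SSZ), mul(add(SZ, SZ), add(SSZ, Z)))))
  step 7: S(S(add(S(add(Z, SSZ)), mul(add(SZ, SZ), add(SSZ, Z)))))
  step 8: S(S(S(add(add(Z, SSZ), mul(add(SZ, SZ), add(SSZ, Z))))))
  step 9: S(S(S(add(SSZ, mul(add(SZ, SZ), add(SSZ, Z))))))
  step 10: S(S(S(S(add(SZ, mul(add(SZ, SZ), add(SSZ, Z)))))))
  step 11: S(S(S(S(S(add(Z, mul(add(SZ, SZ), add(SSZ, Z))))))))
  step 12: S(S(S(S(S(mul(add(SZ, SZ), add(SSZ, Z)))))))
  step 13: S(S(S(S(S(mul(S(add(Z, SZ)), add(SSZ, Z)))))))
  step 14: S(S(S(S(S(add(add(SSZ, Z), mul(add(Z, SZ), add(SSZ, Z))))))))
  step 15: S(S(S(S(S(add(S(add(SZ, Z)), mul(add(Z, SZ), add(SSZ, Z))))))))
  step 16: S(S(S(S(S(S(add(add(SZ, Z), mul(add(Z, SZ), add(SSZ, Z)))))))))
  step 17: S(S(S(S(S(S(add(S(add(Z, Z)), mul(add(Z, SZ), add(SSZ, Z)))))))))
  step 18: S(S(S(S(S(S(S(add(add(Z, Z), mul(add(Z, SZ), add(SSZ, Z))))))))))
  step 19: S(S(S(S(S(S(S(add(Z, mul(add(Z, SZ), add(SSZ, Z))))))))))
  step 20: S(S(S(S(S(S(S(mul(add(Z, SZ), add(SSZ, Z)))))))))
  step 21: S(S(S(S(S(S(S(mul(SZ, add(SSZ, Z)))))))))
  step 22: S(S(S(S(S(S(S(add(add(SSZ, Z), mul(Z, add(SSZ, Z))))))))))
  step 23: S(S(S(S(S(S(S(add(S(add(SZ, Z)), mul(Z, add(SSZ, Z))))))))))
  step 24: S(S(S(S(S(S(S(S(add(add(SZ, Z), mul(Z, add(SSZ, Z)))))))))))
  step 25: S(S(S(S(S(S(S(S(add(S(add(Z, Z)), mul(Z, add(SSZ, Z)))))))))))
  step 26: S(S(S(S(S(S(S(S(S(add(add(Z, Z), mul(Z, add(SSZ, Z))))))))))))
  step 27: S(S(S(S(S(S(S(S(S(add(Z, mul(Z, add(SSZ, Z))))))))))))
  step 28: S(S(S(S(S(S(S(S(S(mul(Z, add(SSZ, Z)))))))))))
  step 29: S^9(Z)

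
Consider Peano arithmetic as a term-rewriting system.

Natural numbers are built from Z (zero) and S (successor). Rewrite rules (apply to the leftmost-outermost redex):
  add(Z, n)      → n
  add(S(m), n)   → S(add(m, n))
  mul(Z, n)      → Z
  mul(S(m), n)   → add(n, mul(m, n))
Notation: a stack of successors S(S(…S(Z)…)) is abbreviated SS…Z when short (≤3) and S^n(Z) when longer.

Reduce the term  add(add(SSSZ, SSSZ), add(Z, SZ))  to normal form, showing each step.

Answer: normal form = S^7(Z)  (in 12 steps)

Derivation:
  start: add(add(SSSZ, SSSZ), add(Z, SZ))
  step 1: add(S(add(SSZ, SSSZ)), add(Z, SZ))
  step 2: S(add(add(SSZ, SSSZ), add(Z, SZ)))
  step 3: S(add(S(add(SZ, SSSZ)), add(Z, SZ)))
  step 4: S(S(add(add(SZ, SSSZ), add(Z, SZ))))
  step 5: S(S(add(S(add(Z, SSSZ)), add(Z, SZ))))
  step 6: S(S(S(add(add(Z, SSSZ), add(Z, SZ)))))
  step 7: S(S(S(add(SSSZ, add(Z, SZ)))))
  step 8: S(S(S(S(add(SSZ, add(Z, SZ))))))
  step 9: S(S(S(S(S(add(SZ, add(Z, SZ)))))))
  step 10: S(S(S(S(S(S(add(Z, add(Z, SZ))))))))
  step 11: S(S(S(S(S(S(add(Z, SZ)))))))
  step 12: S^7(Z)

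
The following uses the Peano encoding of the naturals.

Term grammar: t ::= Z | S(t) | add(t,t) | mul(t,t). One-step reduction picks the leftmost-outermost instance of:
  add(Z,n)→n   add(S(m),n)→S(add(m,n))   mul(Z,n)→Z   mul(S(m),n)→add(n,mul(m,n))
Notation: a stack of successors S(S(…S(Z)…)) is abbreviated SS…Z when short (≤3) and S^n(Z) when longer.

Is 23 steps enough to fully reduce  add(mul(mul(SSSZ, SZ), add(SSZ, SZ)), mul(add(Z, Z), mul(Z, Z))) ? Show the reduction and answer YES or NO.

  start: add(mul(mul(SSSZ, SZ), add(SSZ, SZ)), mul(add(Z, Z), mul(Z, Z)))
  step 1: add(mul(add(SZ, mul(SSZ, SZ)), add(SSZ, SZ)), mul(add(Z, Z), mul(Z, Z)))
  step 2: add(mul(S(add(Z, mul(SSZ, SZ))), add(SSZ, SZ)), mul(add(Z, Z), mul(Z, Z)))
  step 3: add(add(add(SSZ, SZ), mul(add(Z, mul(SSZ, SZ)), add(SSZ, SZ))), mul(add(Z, Z), mul(Z, Z)))
  step 4: add(add(S(add(SZ, SZ)), mul(add(Z, mul(SSZ, SZ)), add(SSZ, SZ))), mul(add(Z, Z), mul(Z, Z)))
  step 5: add(S(add(add(SZ, SZ), mul(add(Z, mul(SSZ, SZ)), add(SSZ, SZ)))), mul(add(Z, Z), mul(Z, Z)))
  step 6: S(add(add(add(SZ, SZ), mul(add(Z, mul(SSZ, SZ)), add(SSZ, SZ))), mul(add(Z, Z), mul(Z, Z))))
  step 7: S(add(add(S(add(Z, SZ)), mul(add(Z, mul(SSZ, SZ)), add(SSZ, SZ))), mul(add(Z, Z), mul(Z, Z))))
  step 8: S(add(S(add(add(Z, SZ), mul(add(Z, mul(SSZ, SZ)), add(SSZ, SZ)))), mul(add(Z, Z), mul(Z, Z))))
  step 9: S(S(add(add(add(Z, SZ), mul(add(Z, mul(SSZ, SZ)), add(SSZ, SZ))), mul(add(Z, Z), mul(Z, Z)))))
  step 10: S(S(add(add(SZ, mul(add(Z, mul(SSZ, SZ)), add(SSZ, SZ))), mul(add(Z, Z), mul(Z, Z)))))
  step 11: S(S(add(S(add(Z, mul(add(Z, mul(SSZ, SZ)), add(SSZ, SZ)))), mul(add(Z, Z), mul(Z, Z)))))
  step 12: S(S(S(add(add(Z, mul(add(Z, mul(SSZ, SZ)), add(SSZ, SZ))), mul(add(Z, Z), mul(Z, Z))))))
  step 13: S(S(S(add(mul(add(Z, mul(SSZ, SZ)), add(SSZ, SZ)), mul(add(Z, Z), mul(Z, Z))))))
  step 14: S(S(S(add(mul(mul(SSZ, SZ), add(SSZ, SZ)), mul(add(Z, Z), mul(Z, Z))))))
  step 15: S(S(S(add(mul(add(SZ, mul(SZ, SZ)), add(SSZ, SZ)), mul(add(Z, Z), mul(Z, Z))))))
  step 16: S(S(S(add(mul(S(add(Z, mul(SZ, SZ))), add(SSZ, SZ)), mul(add(Z, Z), mul(Z, Z))))))
  step 17: S(S(S(add(add(add(SSZ, SZ), mul(add(Z, mul(SZ, SZ)), add(SSZ, SZ))), mul(add(Z, Z), mul(Z, Z))))))
  step 18: S(S(S(add(add(S(add(SZ, SZ)), mul(add(Z, mul(SZ, SZ)), add(SSZ, SZ))), mul(add(Z, Z), mul(Z, Z))))))
  step 19: S(S(S(add(S(add(add(SZ, SZ), mul(add(Z, mul(SZ, SZ)), add(SSZ, SZ)))), mul(add(Z, Z), mul(Z, Z))))))
  step 20: S(S(S(S(add(add(add(SZ, SZ), mul(add(Z, mul(SZ, SZ)), add(SSZ, SZ))), mul(add(Z, Z), mul(Z, Z)))))))
  step 21: S(S(S(S(add(add(S(add(Z, SZ)), mul(add(Z, mul(SZ, SZ)), add(SSZ, SZ))), mul(add(Z, Z), mul(Z, Z)))))))
  step 22: S(S(S(S(add(S(add(add(Z, SZ), mul(add(Z, mul(SZ, SZ)), add(SSZ, SZ)))), mul(add(Z, Z), mul(Z, Z)))))))
  step 23: S(S(S(S(S(add(add(add(Z, SZ), mul(add(Z, mul(SZ, SZ)), add(SSZ, SZ))), mul(add(Z, Z), mul(Z, Z))))))))

Answer: NO — after 23 steps the term is S(S(S(S(S(add(add(add(Z, SZ), mul(add(Z, mul(SZ, SZ)), add(SSZ, SZ))), mul(add(Z, Z), mul(Z, Z)))))))), not yet normal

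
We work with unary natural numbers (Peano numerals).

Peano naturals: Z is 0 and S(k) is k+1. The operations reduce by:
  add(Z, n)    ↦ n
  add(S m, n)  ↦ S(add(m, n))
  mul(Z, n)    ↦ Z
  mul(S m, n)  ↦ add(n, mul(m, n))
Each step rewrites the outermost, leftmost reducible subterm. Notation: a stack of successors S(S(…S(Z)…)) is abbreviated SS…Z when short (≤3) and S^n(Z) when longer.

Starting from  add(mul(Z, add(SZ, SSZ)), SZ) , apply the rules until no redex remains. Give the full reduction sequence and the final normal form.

  start: add(mul(Z, add(SZ, SSZ)), SZ)
  [1] add(Z, SZ)
  [2] SZ

Answer: normal form = SZ  (in 2 steps)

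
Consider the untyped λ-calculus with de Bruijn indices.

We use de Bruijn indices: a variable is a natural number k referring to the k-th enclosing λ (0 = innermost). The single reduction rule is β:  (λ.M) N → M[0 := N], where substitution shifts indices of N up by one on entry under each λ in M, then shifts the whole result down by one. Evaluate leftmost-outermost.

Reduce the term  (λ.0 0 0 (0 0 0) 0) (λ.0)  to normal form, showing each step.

Answer: normal form = λ.0  (in 7 steps)

Working:
  start: (λ.0 0 0 (0 0 0) 0) (λ.0)
  step 1: (λ.0) (λ.0) (λ.0) ((λ.0) (λ.0) (λ.0)) (λ.0)
  step 2: (λ.0) (λ.0) ((λ.0) (λ.0) (λ.0)) (λ.0)
  step 3: (λ.0) ((λ.0) (λ.0) (λ.0)) (λ.0)
  step 4: (λ.0) (λ.0) (λ.0) (λ.0)
  step 5: (λ.0) (λ.0) (λ.0)
  step 6: (λ.0) (λ.0)
  step 7: λ.0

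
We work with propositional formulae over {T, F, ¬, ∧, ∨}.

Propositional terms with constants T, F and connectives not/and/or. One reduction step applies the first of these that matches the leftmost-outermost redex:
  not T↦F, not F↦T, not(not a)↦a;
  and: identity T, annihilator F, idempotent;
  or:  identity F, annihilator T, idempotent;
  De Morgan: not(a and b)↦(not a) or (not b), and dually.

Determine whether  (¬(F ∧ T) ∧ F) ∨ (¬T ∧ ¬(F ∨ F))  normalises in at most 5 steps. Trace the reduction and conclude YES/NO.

  start: (¬(F ∧ T) ∧ F) ∨ (¬T ∧ ¬(F ∨ F))
  →1  F ∨ (¬T ∧ ¬(F ∨ F))
  →2  ¬T ∧ ¬(F ∨ F)
  →3  F ∧ ¬(F ∨ F)
  →4  F

Answer: YES — reaches normal form F in 4 ≤ 5 steps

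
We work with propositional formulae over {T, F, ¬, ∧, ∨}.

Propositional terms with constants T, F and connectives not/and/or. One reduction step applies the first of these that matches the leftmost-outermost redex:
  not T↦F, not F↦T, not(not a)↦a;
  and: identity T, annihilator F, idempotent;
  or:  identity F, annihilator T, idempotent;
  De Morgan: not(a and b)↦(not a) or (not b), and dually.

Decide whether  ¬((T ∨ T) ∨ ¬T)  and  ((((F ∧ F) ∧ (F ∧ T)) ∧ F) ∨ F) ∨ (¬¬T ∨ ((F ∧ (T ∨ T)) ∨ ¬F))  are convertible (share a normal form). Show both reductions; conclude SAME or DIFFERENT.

Term A:
  start: ¬((T ∨ T) ∨ ¬T)
  step 1: ¬(T ∨ T) ∧ ¬¬T
  step 2: (¬T ∧ ¬T) ∧ ¬¬T
  step 3: ¬T ∧ ¬¬T
  step 4: F ∧ ¬¬T
  step 5: F

Term B:
  start: ((((F ∧ F) ∧ (F ∧ T)) ∧ F) ∨ F) ∨ (¬¬T ∨ ((F ∧ (T ∨ T)) ∨ ¬F))
  step 1: (((F ∧ F) ∧ (F ∧ T)) ∧ F) ∨ (¬¬T ∨ ((F ∧ (T ∨ T)) ∨ ¬F))
  step 2: F ∨ (¬¬T ∨ ((F ∧ (T ∨ T)) ∨ ¬F))
  step 3: ¬¬T ∨ ((F ∧ (T ∨ T)) ∨ ¬F)
  step 4: T ∨ ((F ∧ (T ∨ T)) ∨ ¬F)
  step 5: T

Answer: DIFFERENT — A ⇓ F, B ⇓ T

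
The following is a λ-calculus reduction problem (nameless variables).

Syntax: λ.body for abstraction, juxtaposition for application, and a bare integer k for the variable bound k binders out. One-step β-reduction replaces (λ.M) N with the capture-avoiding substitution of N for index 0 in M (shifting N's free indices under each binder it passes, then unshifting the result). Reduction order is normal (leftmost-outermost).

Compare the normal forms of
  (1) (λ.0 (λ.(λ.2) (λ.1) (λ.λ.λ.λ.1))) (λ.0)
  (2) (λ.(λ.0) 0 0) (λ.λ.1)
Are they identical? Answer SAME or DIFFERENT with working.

Answer: DIFFERENT — A ⇓ λ.λ.λ.λ.λ.1, B ⇓ λ.λ.λ.1

Derivation:
Term A:
  start: (λ.0 (λ.(λ.2) (λ.1) (λ.λ.λ.λ.1))) (λ.0)
  →1  (λ.0) (λ.(λ.λ.0) (λ.1) (λ.λ.λ.λ.1))
  →2  λ.(λ.λ.0) (λ.1) (λ.λ.λ.λ.1)
  →3  λ.(λ.0) (λ.λ.λ.λ.1)
  →4  λ.λ.λ.λ.λ.1

Term B:
  start: (λ.(λ.0) 0 0) (λ.λ.1)
  →1  (λ.0) (λ.λ.1) (λ.λ.1)
  →2  (λ.λ.1) (λ.λ.1)
  →3  λ.λ.λ.1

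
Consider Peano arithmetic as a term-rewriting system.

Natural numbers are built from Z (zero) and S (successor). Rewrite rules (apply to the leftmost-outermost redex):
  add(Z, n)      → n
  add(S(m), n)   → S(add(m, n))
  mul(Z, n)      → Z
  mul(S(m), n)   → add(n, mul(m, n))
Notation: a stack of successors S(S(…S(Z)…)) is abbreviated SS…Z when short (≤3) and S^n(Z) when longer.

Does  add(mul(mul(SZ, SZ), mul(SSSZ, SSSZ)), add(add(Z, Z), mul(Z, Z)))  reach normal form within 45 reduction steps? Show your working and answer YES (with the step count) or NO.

  start: add(mul(mul(SZ, SZ), mul(SSSZ, SSSZ)), add(add(Z, Z), mul(Z, Z)))
  [1] add(mul(add(SZ, mul(Z, SZ)), mul(SSSZ, SSSZ)), add(add(Z, Z), mul(Z, Z)))
  [2] add(mul(S(add(Z, mul(Z, SZ))), mul(SSSZ, SSSZ)), add(add(Z, Z), mul(Z, Z)))
  [3] add(add(mul(SSSZ, SSSZ), mul(add(Z, mul(Z, SZ)), mul(SSSZ, SSSZ))), add(add(Z, Z), mul(Z, Z)))
  [4] add(add(add(SSSZ, mul(SSZ, SSSZ)), mul(add(Z, mul(Z, SZ)), mul(SSSZ, SSSZ))), add(add(Z, Z), mul(Z, Z)))
  [5] add(add(S(add(SSZ, mul(SSZ, SSSZ))), mul(add(Z, mul(Z, SZ)), mul(SSSZ, SSSZ))), add(add(Z, Z), mul(Z, Z)))
  [6] add(S(add(add(SSZ, mul(SSZ, SSSZ)), mul(add(Z, mul(Z, SZ)), mul(SSSZ, SSSZ)))), add(add(Z, Z), mul(Z, Z)))
  [7] S(add(add(add(SSZ, mul(SSZ, SSSZ)), mul(add(Z, mul(Z, SZ)), mul(SSSZ, SSSZ))), add(add(Z, Z), mul(Z, Z))))
  [8] S(add(add(S(add(SZ, mul(SSZ, SSSZ))), mul(add(Z, mul(Z, SZ)), mul(SSSZ, SSSZ))), add(add(Z, Z), mul(Z, Z))))
  [9] S(add(S(add(add(SZ, mul(SSZ, SSSZ)), mul(add(Z, mul(Z, SZ)), mul(SSSZ, SSSZ)))), add(add(Z, Z), mul(Z, Z))))
  [10] S(S(add(add(add(SZ, mul(SSZ, SSSZ)), mul(add(Z, mul(Z, SZ)), mul(SSSZ, SSSZ))), add(add(Z, Z), mul(Z, Z)))))
  [11] S(S(add(add(S(add(Z, mul(SSZ, SSSZ))), mul(add(Z, mul(Z, SZ)), mul(SSSZ, SSSZ))), add(add(Z, Z), mul(Z, Z)))))
  [12] S(S(add(S(add(add(Z, mul(SSZ, SSSZ)), mul(add(Z, mul(Z, SZ)), mul(SSSZ, SSSZ)))), add(add(Z, Z), mul(Z, Z)))))
  [13] S(S(S(add(add(add(Z, mul(SSZ, SSSZ)), mul(add(Z, mul(Z, SZ)), mul(SSSZ, SSSZ))), add(add(Z, Z), mul(Z, Z))))))
  [14] S(S(S(add(add(mul(SSZ, SSSZ), mul(add(Z, mul(Z, SZ)), mul(SSSZ, SSSZ))), add(add(Z, Z), mul(Z, Z))))))
  [15] S(S(S(add(add(add(SSSZ, mul(SZ, SSSZ)), mul(add(Z, mul(Z, SZ)), mul(SSSZ, SSSZ))), add(add(Z, Z), mul(Z, Z))))))
  [16] S(S(S(add(add(S(add(SSZ, mul(SZ, SSSZ))), mul(add(Z, mul(Z, SZ)), mul(SSSZ, SSSZ))), add(add(Z, Z), mul(Z, Z))))))
  [17] S(S(S(add(S(add(add(SSZ, mul(SZ, SSSZ)), mul(add(Z, mul(Z, SZ)), mul(SSSZ, SSSZ)))), add(add(Z, Z), mul(Z, Z))))))
  [18] S(S(S(S(add(add(add(SSZ, mul(SZ, SSSZ)), mul(add(Z, mul(Z, SZ)), mul(SSSZ, SSSZ))), add(add(Z, Z), mul(Z, Z)))))))
  [19] S(S(S(S(add(add(S(add(SZ, mul(SZ, SSSZ))), mul(add(Z, mul(Z, SZ)), mul(SSSZ, SSSZ))), add(add(Z, Z), mul(Z, Z)))))))
  [20] S(S(S(S(add(S(add(add(SZ, mul(SZ, SSSZ)), mul(add(Z, mul(Z, SZ)), mul(SSSZ, SSSZ)))), add(add(Z, Z), mul(Z, Z)))))))
  [21] S(S(S(S(S(add(add(add(SZ, mul(SZ, SSSZ)), mul(add(Z, mul(Z, SZ)), mul(SSSZ, SSSZ))), add(add(Z, Z), mul(Z, Z))))))))
  [22] S(S(S(S(S(add(add(S(add(Z, mul(SZ, SSSZ))), mul(add(Z, mul(Z, SZ)), mul(SSSZ, SSSZ))), add(add(Z, Z), mul(Z, Z))))))))
  [23] S(S(S(S(S(add(S(add(add(Z, mul(SZ, SSSZ)), mul(add(Z, mul(Z, SZ)), mul(SSSZ, SSSZ)))), add(add(Z, Z), mul(Z, Z))))))))
  [24] S(S(S(S(S(S(add(add(add(Z, mul(SZ, SSSZ)), mul(add(Z, mul(Z, SZ)), mul(SSSZ, SSSZ))), add(add(Z, Z), mul(Z, Z)))))))))
  [25] S(S(S(S(S(S(add(add(mul(SZ, SSSZ), mul(add(Z, mul(Z, SZ)), mul(SSSZ, SSSZ))), add(add(Z, Z), mul(Z, Z)))))))))
  [26] S(S(S(S(S(S(add(add(add(SSSZ, mul(Z, SSSZ)), mul(add(Z, mul(Z, SZ)), mul(SSSZ, SSSZ))), add(add(Z, Z), mul(Z, Z)))))))))
  [27] S(S(S(S(S(S(add(add(S(add(SSZ, mul(Z, SSSZ))), mul(add(Z, mul(Z, SZ)), mul(SSSZ, SSSZ))), add(add(Z, Z), mul(Z, Z)))))))))
  [28] S(S(S(S(S(S(add(S(add(add(SSZ, mul(Z, SSSZ)), mul(add(Z, mul(Z, SZ)), mul(SSSZ, SSSZ)))), add(add(Z, Z), mul(Z, Z)))))))))
  [29] S(S(S(S(S(S(S(add(add(add(SSZ, mul(Z, SSSZ)), mul(add(Z, mul(Z, SZ)), mul(SSSZ, SSSZ))), add(add(Z, Z), mul(Z, Z))))))))))
  [30] S(S(S(S(S(S(S(add(add(S(add(SZ, mul(Z, SSSZ))), mul(add(Z, mul(Z, SZ)), mul(SSSZ, SSSZ))), add(add(Z, Z), mul(Z, Z))))))))))
  [31] S(S(S(S(S(S(S(add(S(add(add(SZ, mul(Z, SSSZ)), mul(add(Z, mul(Z, SZ)), mul(SSSZ, SSSZ)))), add(add(Z, Z), mul(Z, Z))))))))))
  [32] S(S(S(S(S(S(S(S(add(add(add(SZ, mul(Z, SSSZ)), mul(add(Z, mul(Z, SZ)), mul(SSSZ, SSSZ))), add(add(Z, Z), mul(Z, Z)))))))))))
  [33] S(S(S(S(S(S(S(S(add(add(S(add(Z, mul(Z, SSSZ))), mul(add(Z, mul(Z, SZ)), mul(SSSZ, SSSZ))), add(add(Z, Z), mul(Z, Z)))))))))))
  [34] S(S(S(S(S(S(S(S(add(S(add(add(Z, mul(Z, SSSZ)), mul(add(Z, mul(Z, SZ)), mul(SSSZ, SSSZ)))), add(add(Z, Z), mul(Z, Z)))))))))))
  [35] S(S(S(S(S(S(S(S(S(add(add(add(Z, mul(Z, SSSZ)), mul(add(Z, mul(Z, SZ)), mul(SSSZ, SSSZ))), add(add(Z, Z), mul(Z, Z))))))))))))
  [36] S(S(S(S(S(S(S(S(S(add(add(mul(Z, SSSZ), mul(add(Z, mul(Z, SZ)), mul(SSSZ, SSSZ))), add(add(Z, Z), mul(Z, Z))))))))))))
  [37] S(S(S(S(S(S(S(S(S(add(add(Z, mul(add(Z, mul(Z, SZ)), mul(SSSZ, SSSZ))), add(add(Z, Z), mul(Z, Z))))))))))))
  [38] S(S(S(S(S(S(S(S(S(add(mul(add(Z, mul(Z, SZ)), mul(SSSZ, SSSZ)), add(add(Z, Z), mul(Z, Z))))))))))))
  [39] S(S(S(S(S(S(S(S(S(add(mul(mul(Z, SZ), mul(SSSZ, SSSZ)), add(add(Z, Z), mul(Z, Z))))))))))))
  [40] S(S(S(S(S(S(S(S(S(add(mul(Z, mul(SSSZ, SSSZ)), add(add(Z, Z), mul(Z, Z))))))))))))
  [41] S(S(S(S(S(S(S(S(S(add(Z, add(add(Z, Z), mul(Z, Z))))))))))))
  [42] S(S(S(S(S(S(S(S(S(add(add(Z, Z), mul(Z, Z)))))))))))
  [43] S(S(S(S(S(S(S(S(S(add(Z, mul(Z, Z)))))))))))
  [44] S(S(S(S(S(S(S(S(S(mul(Z, Z))))))))))
  [45] S^9(Z)

Answer: YES — reaches normal form S^9(Z) in 45 ≤ 45 steps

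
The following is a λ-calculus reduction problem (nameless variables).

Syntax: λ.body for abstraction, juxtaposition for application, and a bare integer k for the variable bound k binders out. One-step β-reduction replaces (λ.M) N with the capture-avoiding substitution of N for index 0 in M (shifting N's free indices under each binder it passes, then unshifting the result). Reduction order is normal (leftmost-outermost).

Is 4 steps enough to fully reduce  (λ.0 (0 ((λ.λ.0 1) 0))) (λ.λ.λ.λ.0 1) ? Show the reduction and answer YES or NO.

Answer: YES — reaches normal form λ.λ.λ.0 1 in 2 ≤ 4 steps

Derivation:
  start: (λ.0 (0 ((λ.λ.0 1) 0))) (λ.λ.λ.λ.0 1)
  →1  (λ.λ.λ.λ.0 1) ((λ.λ.λ.λ.0 1) ((λ.λ.0 1) (λ.λ.λ.λ.0 1)))
  →2  λ.λ.λ.0 1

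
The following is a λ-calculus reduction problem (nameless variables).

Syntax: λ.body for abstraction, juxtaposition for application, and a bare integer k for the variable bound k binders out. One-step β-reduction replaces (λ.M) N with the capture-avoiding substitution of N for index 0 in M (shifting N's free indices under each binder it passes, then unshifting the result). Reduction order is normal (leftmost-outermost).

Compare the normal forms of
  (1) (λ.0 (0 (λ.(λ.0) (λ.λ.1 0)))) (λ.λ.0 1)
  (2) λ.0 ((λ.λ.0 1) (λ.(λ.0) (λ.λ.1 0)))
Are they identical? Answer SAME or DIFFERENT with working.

Answer: SAME — A ⇓ λ.0 (λ.0 (λ.λ.λ.1 0)), B ⇓ λ.0 (λ.0 (λ.λ.λ.1 0))

Working:
Term A:
  start: (λ.0 (0 (λ.(λ.0) (λ.λ.1 0)))) (λ.λ.0 1)
  [1] (λ.λ.0 1) ((λ.λ.0 1) (λ.(λ.0) (λ.λ.1 0)))
  [2] λ.0 ((λ.λ.0 1) (λ.(λ.0) (λ.λ.1 0)))
  [3] λ.0 (λ.0 (λ.(λ.0) (λ.λ.1 0)))
  [4] λ.0 (λ.0 (λ.λ.λ.1 0))

Term B:
  start: λ.0 ((λ.λ.0 1) (λ.(λ.0) (λ.λ.1 0)))
  [1] λ.0 (λ.0 (λ.(λ.0) (λ.λ.1 0)))
  [2] λ.0 (λ.0 (λ.λ.λ.1 0))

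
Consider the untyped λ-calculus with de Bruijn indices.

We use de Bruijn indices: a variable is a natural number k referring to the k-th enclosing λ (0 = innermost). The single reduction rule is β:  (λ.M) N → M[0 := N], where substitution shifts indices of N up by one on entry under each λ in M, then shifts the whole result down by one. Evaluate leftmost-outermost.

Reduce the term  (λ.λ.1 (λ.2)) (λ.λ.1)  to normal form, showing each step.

Answer: normal form = λ.λ.λ.λ.λ.1  (in 2 steps)

Reduction:
  start: (λ.λ.1 (λ.2)) (λ.λ.1)
  [1] λ.(λ.λ.1) (λ.λ.λ.1)
  [2] λ.λ.λ.λ.λ.1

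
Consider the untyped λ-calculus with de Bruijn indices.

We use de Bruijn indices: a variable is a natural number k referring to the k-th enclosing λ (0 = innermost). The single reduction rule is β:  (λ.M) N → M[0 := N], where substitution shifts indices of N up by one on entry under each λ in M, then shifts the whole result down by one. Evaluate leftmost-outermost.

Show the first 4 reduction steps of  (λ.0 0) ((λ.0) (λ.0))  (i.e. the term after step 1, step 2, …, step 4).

  start: (λ.0 0) ((λ.0) (λ.0))
  [1] (λ.0) (λ.0) ((λ.0) (λ.0))
  [2] (λ.0) ((λ.0) (λ.0))
  [3] (λ.0) (λ.0)
  [4] λ.0

Answer: after 4 steps: λ.0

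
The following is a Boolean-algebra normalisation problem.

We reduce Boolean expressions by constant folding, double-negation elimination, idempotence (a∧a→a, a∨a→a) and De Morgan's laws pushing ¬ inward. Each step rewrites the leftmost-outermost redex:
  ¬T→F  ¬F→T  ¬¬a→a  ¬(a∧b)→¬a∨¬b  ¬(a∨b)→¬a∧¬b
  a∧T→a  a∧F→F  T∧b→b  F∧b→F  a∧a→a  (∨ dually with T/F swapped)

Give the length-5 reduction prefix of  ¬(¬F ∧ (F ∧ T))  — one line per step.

Answer: after 5 steps: T ∨ ¬T

Reduction:
  start: ¬(¬F ∧ (F ∧ T))
  step 1: ¬¬F ∨ ¬(F ∧ T)
  step 2: F ∨ ¬(F ∧ T)
  step 3: ¬(F ∧ T)
  step 4: ¬F ∨ ¬T
  step 5: T ∨ ¬T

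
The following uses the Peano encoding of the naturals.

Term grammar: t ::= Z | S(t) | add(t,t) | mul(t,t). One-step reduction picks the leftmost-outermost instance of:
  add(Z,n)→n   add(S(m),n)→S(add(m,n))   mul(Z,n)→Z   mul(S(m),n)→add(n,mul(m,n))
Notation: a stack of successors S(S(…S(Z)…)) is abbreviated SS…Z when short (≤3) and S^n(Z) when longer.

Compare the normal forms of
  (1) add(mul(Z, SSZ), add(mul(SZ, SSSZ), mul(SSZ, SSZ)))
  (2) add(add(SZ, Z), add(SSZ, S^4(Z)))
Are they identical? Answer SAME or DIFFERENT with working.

Term A:
  start: add(mul(Z, SSZ), add(mul(SZ, SSSZ), mul(SSZ, SSZ)))
  [1] add(Z, add(mul(SZ, SSSZ), mul(SSZ, SSZ)))
  [2] add(mul(SZ, SSSZ), mul(SSZ, SSZ))
  [3] add(add(SSSZ, mul(Z, SSSZ)), mul(SSZ, SSZ))
  [4] add(S(add(SSZ, mul(Z, SSSZ))), mul(SSZ, SSZ))
  [5] S(add(add(SSZ, mul(Z, SSSZ)), mul(SSZ, SSZ)))
  [6] S(add(S(add(SZ, mul(Z, SSSZ))), mul(SSZ, SSZ)))
  [7] S(S(add(add(SZ, mul(Z, SSSZ)), mul(SSZ, SSZ))))
  [8] S(S(add(S(add(Z, mul(Z, SSSZ))), mul(SSZ, SSZ))))
  [9] S(S(S(add(add(Z, mul(Z, SSSZ)), mul(SSZ, SSZ)))))
  [10] S(S(S(add(mul(Z, SSSZ), mul(SSZ, SSZ)))))
  [11] S(S(S(add(Z, mul(SSZ, SSZ)))))
  [12] S(S(S(mul(SSZ, SSZ))))
  [13] S(S(S(add(SSZ, mul(SZ, SSZ)))))
  [14] S(S(S(S(add(SZ, mul(SZ, SSZ))))))
  [15] S(S(S(S(S(add(Z, mul(SZ, SSZ)))))))
  [16] S(S(S(S(S(mul(SZ, SSZ))))))
  [17] S(S(S(S(S(add(SSZ, mul(Z, SSZ)))))))
  [18] S(S(S(S(S(S(add(SZ, mul(Z, SSZ))))))))
  [19] S(S(S(S(S(S(S(add(Z, mul(Z, SSZ)))))))))
  [20] S(S(S(S(S(S(S(mul(Z, SSZ))))))))
  [21] S^7(Z)

Term B:
  start: add(add(SZ, Z), add(SSZ, S^4(Z)))
  [1] add(S(add(Z, Z)), add(SSZ, S^4(Z)))
  [2] S(add(add(Z, Z), add(SSZ, S^4(Z))))
  [3] S(add(Z, add(SSZ, S^4(Z))))
  [4] S(add(SSZ, S^4(Z)))
  [5] S(S(add(SZ, S^4(Z))))
  [6] S(S(S(add(Z, S^4(Z)))))
  [7] S^7(Z)

Answer: SAME — A ⇓ S^7(Z), B ⇓ S^7(Z)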